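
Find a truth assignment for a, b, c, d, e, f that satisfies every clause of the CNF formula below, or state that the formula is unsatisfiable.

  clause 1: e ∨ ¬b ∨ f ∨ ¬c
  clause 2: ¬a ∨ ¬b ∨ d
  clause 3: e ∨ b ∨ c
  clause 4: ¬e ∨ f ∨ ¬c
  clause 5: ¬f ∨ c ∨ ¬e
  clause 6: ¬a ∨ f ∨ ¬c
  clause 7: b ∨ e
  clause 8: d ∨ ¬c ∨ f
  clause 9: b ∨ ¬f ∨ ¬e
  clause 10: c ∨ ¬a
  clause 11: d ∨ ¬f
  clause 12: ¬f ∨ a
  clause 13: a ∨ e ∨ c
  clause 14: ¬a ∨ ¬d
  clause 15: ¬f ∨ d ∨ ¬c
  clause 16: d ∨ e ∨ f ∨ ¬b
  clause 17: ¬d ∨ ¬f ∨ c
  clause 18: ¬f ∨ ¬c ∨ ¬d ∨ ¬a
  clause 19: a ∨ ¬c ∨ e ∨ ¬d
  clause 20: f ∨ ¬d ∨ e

a=False, b=False, c=False, d=False, e=True, f=False

Suppose b = False.
(e) alone gives e = True.
(¬f) alone gives f = False.
(¬c) alone gives c = False.
(¬a) alone gives a = False.
All clauses hold; d can take either value.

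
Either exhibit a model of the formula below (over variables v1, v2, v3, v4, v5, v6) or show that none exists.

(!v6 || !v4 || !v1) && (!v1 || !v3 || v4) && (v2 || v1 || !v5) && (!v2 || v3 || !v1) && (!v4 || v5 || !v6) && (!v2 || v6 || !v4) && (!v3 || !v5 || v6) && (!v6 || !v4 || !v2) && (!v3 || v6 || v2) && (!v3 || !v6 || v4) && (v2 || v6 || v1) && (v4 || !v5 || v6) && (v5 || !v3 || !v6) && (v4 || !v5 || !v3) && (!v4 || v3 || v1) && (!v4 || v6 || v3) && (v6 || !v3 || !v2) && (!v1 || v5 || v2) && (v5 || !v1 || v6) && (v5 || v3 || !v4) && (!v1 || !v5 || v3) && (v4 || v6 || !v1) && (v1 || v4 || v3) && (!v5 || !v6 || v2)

Case v6 = false:
Case v2 = false:
Unit clause (!v3) forces v3 = false.
Unit clause (v1) forces v1 = true.
Unit clause (!v4) forces v4 = false.
Now (v4) is unsatisfied and unit — conflict.
That branch fails; take v2 = true instead.
Unit clause (!v4) forces v4 = false.
Unit clause (!v5) forces v5 = false.
Unit clause (!v3) forces v3 = false.
Unit clause (!v1) forces v1 = false.
Now (v1) is unsatisfied and unit — conflict.
Both values of v2 lead to a conflict.
That branch fails; take v6 = true instead.
Case v4 = false:
Unit clause (!v3) forces v3 = false.
Unit clause (v1) forces v1 = true.
Unit clause (!v2) forces v2 = false.
Unit clause (v5) forces v5 = true.
Now (!v5) is unsatisfied and unit — conflict.
That branch fails; take v4 = true instead.
Unit clause (!v1) forces v1 = false.
Unit clause (v5) forces v5 = true.
Unit clause (v2) forces v2 = true.
Now (!v2) is unsatisfied and unit — conflict.
Both values of v4 lead to a conflict.
Both values of v6 lead to a conflict.

UNSATISFIABLE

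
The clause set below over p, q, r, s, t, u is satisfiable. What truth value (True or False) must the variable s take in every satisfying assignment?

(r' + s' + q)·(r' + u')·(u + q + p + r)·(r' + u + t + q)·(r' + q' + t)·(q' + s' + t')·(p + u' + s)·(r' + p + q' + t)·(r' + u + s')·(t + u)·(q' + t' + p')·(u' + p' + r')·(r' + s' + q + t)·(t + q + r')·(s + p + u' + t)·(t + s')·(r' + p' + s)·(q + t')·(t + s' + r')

False

Suppose s = 1.
(t) alone gives t = 1.
(q') alone gives q = 0.
But (q) is also a unit clause — contradiction.
So every satisfying assignment has s = False.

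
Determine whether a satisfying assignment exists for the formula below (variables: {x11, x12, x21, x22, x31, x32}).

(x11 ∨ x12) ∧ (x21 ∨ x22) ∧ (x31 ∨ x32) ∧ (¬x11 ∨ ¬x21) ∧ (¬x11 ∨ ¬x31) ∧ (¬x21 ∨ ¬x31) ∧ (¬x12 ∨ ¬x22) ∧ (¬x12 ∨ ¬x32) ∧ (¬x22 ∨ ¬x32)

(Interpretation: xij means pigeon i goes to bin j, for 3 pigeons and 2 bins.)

Case x11 = True:
Unit clause (¬x21) forces x21 = False.
Unit clause (x22) forces x22 = True.
Unit clause (¬x31) forces x31 = False.
Unit clause (x32) forces x32 = True.
That conflicts with the unit clause (¬x32).
So x11 must be the other value — set x11 = False.
Unit clause (x12) forces x12 = True.
Unit clause (¬x22) forces x22 = False.
Unit clause (x21) forces x21 = True.
Unit clause (¬x31) forces x31 = False.
Unit clause (x32) forces x32 = True.
That conflicts with the unit clause (¬x32).
Either choice for x11 ends in contradiction.
No assignment satisfies every clause.

No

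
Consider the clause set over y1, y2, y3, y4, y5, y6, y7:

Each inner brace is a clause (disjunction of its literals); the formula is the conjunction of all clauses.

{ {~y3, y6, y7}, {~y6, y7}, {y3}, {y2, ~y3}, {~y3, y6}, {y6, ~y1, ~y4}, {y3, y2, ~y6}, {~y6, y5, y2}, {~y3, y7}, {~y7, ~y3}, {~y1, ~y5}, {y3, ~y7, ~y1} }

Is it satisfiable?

No, unsatisfiable

Unit clause (y3) forces y3 = 1.
Unit clause (y2) forces y2 = 1.
Unit clause (y6) forces y6 = 1.
Unit clause (y7) forces y7 = 1.
That conflicts with the unit clause (~y7).
No assignment satisfies every clause.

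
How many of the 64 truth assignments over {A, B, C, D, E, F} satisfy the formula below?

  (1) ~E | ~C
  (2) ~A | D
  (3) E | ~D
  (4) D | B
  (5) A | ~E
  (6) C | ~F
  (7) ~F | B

There are 2^6 = 64 truth assignments over (A, B, C, D, E, F).
Split on F. With F = 1, the clauses containing F are satisfied and ~F drops from the rest; 1 of the 2^5 = 32 assignments to the other variables satisfy what remains.
With F = 0, by the same count on the reduced clause set, 4 assignments work.
Total: 1 + 4 = 5.

5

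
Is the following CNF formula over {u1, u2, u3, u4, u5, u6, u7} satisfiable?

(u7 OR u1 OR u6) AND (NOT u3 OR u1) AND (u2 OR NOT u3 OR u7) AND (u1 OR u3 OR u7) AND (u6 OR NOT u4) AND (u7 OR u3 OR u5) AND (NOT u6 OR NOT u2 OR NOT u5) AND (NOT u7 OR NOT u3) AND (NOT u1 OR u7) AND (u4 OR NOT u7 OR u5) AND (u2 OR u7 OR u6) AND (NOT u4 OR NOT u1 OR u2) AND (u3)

Unsatisfiable

(u3) alone gives u3 = true.
(u1) alone gives u1 = true.
(NOT u7) alone gives u7 = false.
That conflicts with the unit clause (u7).
No assignment satisfies every clause.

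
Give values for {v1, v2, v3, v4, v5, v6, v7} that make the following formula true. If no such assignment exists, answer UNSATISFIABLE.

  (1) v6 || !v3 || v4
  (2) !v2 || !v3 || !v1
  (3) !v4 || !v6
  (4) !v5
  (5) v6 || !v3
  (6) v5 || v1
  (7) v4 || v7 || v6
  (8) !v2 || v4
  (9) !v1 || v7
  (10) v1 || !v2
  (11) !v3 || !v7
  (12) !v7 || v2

v1=true,  v2=true,  v3=false,  v4=true,  v5=false,  v6=false,  v7=true

The clause (!v5) is unit, so v5 = false.
The clause (v1) is unit, so v1 = true.
The clause (v7) is unit, so v7 = true.
The clause (!v3) is unit, so v3 = false.
The clause (v2) is unit, so v2 = true.
The clause (v4) is unit, so v4 = true.
The clause (!v6) is unit, so v6 = false.
Every clause now holds.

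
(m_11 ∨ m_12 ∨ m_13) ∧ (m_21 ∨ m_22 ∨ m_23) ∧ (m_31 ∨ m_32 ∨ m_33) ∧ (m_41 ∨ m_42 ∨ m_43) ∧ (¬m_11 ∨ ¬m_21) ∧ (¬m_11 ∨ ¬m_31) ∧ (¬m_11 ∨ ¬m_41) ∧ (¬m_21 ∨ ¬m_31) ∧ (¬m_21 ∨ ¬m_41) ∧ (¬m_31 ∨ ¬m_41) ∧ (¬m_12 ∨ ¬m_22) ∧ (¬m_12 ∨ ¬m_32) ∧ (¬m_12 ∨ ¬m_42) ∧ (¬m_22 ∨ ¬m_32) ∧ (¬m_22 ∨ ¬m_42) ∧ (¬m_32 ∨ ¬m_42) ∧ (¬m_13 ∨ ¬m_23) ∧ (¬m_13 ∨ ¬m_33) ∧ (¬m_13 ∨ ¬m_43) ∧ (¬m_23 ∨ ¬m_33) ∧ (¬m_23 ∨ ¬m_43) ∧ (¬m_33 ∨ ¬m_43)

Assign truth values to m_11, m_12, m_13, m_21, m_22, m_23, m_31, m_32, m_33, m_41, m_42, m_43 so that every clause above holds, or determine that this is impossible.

UNSATISFIABLE

Case m_11 = False:
Case m_12 = True:
Unit clause (¬m_22) forces m_22 = False.
Unit clause (¬m_32) forces m_32 = False.
Unit clause (¬m_42) forces m_42 = False.
Case m_21 = True:
Unit clause (¬m_31) forces m_31 = False.
Unit clause (m_33) forces m_33 = True.
Unit clause (¬m_41) forces m_41 = False.
Unit clause (m_43) forces m_43 = True.
But (¬m_43) is also a unit clause — contradiction.
So m_21 must be the other value — set m_21 = False.
Unit clause (m_23) forces m_23 = True.
Unit clause (¬m_13) forces m_13 = False.
Unit clause (¬m_33) forces m_33 = False.
Unit clause (m_31) forces m_31 = True.
Unit clause (¬m_41) forces m_41 = False.
Unit clause (m_43) forces m_43 = True.
But (¬m_43) is also a unit clause — contradiction.
Either choice for m_21 ends in contradiction.
So m_12 must be the other value — set m_12 = False.
Unit clause (m_13) forces m_13 = True.
Unit clause (¬m_23) forces m_23 = False.
Unit clause (¬m_33) forces m_33 = False.
Unit clause (¬m_43) forces m_43 = False.
Case m_21 = True:
Unit clause (¬m_31) forces m_31 = False.
Unit clause (m_32) forces m_32 = True.
Unit clause (¬m_41) forces m_41 = False.
Unit clause (m_42) forces m_42 = True.
But (¬m_42) is also a unit clause — contradiction.
So m_21 must be the other value — set m_21 = False.
Unit clause (m_22) forces m_22 = True.
Unit clause (¬m_32) forces m_32 = False.
Unit clause (m_31) forces m_31 = True.
Unit clause (¬m_41) forces m_41 = False.
Unit clause (m_42) forces m_42 = True.
But (¬m_42) is also a unit clause — contradiction.
Either choice for m_21 ends in contradiction.
Either choice for m_12 ends in contradiction.
So m_11 must be the other value — set m_11 = True.
Unit clause (¬m_21) forces m_21 = False.
Unit clause (¬m_31) forces m_31 = False.
Unit clause (¬m_41) forces m_41 = False.
Case m_22 = True:
Unit clause (¬m_12) forces m_12 = False.
Unit clause (¬m_32) forces m_32 = False.
Unit clause (m_33) forces m_33 = True.
Unit clause (¬m_42) forces m_42 = False.
Unit clause (m_43) forces m_43 = True.
But (¬m_43) is also a unit clause — contradiction.
So m_22 must be the other value — set m_22 = False.
Unit clause (m_23) forces m_23 = True.
Unit clause (¬m_13) forces m_13 = False.
Unit clause (¬m_33) forces m_33 = False.
Unit clause (m_32) forces m_32 = True.
Unit clause (¬m_12) forces m_12 = False.
Unit clause (¬m_42) forces m_42 = False.
Unit clause (m_43) forces m_43 = True.
But (¬m_43) is also a unit clause — contradiction.
Either choice for m_22 ends in contradiction.
Either choice for m_11 ends in contradiction.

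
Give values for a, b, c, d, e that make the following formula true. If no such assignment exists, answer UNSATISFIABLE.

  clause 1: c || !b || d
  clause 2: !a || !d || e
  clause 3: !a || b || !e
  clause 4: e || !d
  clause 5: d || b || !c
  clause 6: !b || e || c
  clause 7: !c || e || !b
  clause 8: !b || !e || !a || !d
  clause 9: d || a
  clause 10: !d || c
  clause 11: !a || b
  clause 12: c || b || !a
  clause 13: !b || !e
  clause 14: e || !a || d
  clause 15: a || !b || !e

a ↦ false; b ↦ false; c ↦ true; d ↦ true; e ↦ true

Suppose e = true.
Unit clause (!b) forces b = false.
Unit clause (!a) forces a = false.
Unit clause (d) forces d = true.
Unit clause (c) forces c = true.
All clauses are satisfied.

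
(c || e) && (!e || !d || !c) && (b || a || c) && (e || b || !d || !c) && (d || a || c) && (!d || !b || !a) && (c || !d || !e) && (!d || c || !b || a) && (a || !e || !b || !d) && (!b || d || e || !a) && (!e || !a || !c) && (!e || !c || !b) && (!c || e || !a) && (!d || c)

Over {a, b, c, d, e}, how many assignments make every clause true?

6

There are 2^5 = 32 truth assignments over (a, b, c, d, e).
Split on c. With c = true, the clauses containing c are satisfied and !c drops from the rest; 4 of the 2^4 = 16 assignments to the other variables satisfy what remains.
With c = false, by the same count on the reduced clause set, 2 assignments work.
(One model: a=F, b=F, c=T, d=F, e=F.)
Total: 4 + 2 = 6.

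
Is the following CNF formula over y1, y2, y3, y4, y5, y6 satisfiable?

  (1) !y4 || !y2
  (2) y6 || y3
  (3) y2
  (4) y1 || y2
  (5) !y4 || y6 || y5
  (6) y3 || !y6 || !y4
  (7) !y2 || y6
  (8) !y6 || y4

From the singleton clause (y2), y2 = true.
From the singleton clause (!y4), y4 = false.
From the singleton clause (y6), y6 = true.
That conflicts with the unit clause (!y6).
No assignment satisfies every clause.

Unsatisfiable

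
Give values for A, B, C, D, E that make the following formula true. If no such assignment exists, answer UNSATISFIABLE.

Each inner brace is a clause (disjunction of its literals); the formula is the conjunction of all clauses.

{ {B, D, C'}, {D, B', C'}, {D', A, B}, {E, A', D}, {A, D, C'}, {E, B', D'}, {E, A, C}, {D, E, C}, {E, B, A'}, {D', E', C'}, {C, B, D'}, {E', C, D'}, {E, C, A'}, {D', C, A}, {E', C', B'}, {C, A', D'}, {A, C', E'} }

Branch on B: set B = 0.
Branch on D: set D = 0.
(C') alone gives C = 0.
(E) alone gives E = 1.
Every clause is now satisfied; A is unconstrained.

A: 1, B: 0, C: 0, D: 0, E: 1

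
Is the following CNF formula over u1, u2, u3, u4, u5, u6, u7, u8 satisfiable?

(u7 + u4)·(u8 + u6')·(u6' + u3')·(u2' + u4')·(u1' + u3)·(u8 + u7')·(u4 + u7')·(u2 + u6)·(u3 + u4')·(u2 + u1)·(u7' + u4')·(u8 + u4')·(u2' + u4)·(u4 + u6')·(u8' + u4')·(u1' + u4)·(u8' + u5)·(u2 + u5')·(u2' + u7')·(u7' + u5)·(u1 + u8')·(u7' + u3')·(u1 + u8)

Unsatisfiable

Try u7 = 1.
The clause (u8) is unit, so u8 = 1.
The clause (u4) is unit, so u4 = 1.
That conflicts with the unit clause (u4').
So u7 must be the other value — set u7 = 0.
The clause (u4) is unit, so u4 = 1.
The clause (u2') is unit, so u2 = 0.
The clause (u6) is unit, so u6 = 1.
The clause (u8) is unit, so u8 = 1.
That conflicts with the unit clause (u8').
Neither u7 = 1 nor u7 = 0 works.
No assignment satisfies every clause.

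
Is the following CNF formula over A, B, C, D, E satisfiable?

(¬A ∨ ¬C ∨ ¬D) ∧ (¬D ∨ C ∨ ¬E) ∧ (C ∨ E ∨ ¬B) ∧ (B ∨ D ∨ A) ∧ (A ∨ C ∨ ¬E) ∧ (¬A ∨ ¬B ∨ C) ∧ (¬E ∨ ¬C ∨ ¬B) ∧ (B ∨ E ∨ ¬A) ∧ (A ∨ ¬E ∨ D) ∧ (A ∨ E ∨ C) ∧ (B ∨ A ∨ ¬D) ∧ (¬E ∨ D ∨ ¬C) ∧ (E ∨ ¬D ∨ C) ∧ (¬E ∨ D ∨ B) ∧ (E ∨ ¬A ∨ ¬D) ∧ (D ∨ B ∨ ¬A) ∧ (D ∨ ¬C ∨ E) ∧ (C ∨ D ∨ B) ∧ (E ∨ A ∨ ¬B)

Try A = False.
Try B = True.
From the singleton clause (E), E = True.
From the singleton clause (C), C = True.
That conflicts with the unit clause (¬C).
Undo B and try B = False.
From the singleton clause (D), D = True.
That conflicts with the unit clause (¬D).
Either choice for B ends in contradiction.
Undo A and try A = True.
Try C = False.
From the singleton clause (¬B), B = False.
From the singleton clause (E), E = True.
From the singleton clause (¬D), D = False.
That conflicts with the unit clause (D).
Undo C and try C = True.
From the singleton clause (¬D), D = False.
From the singleton clause (¬E), E = False.
That conflicts with the unit clause (E).
Either choice for C ends in contradiction.
Either choice for A ends in contradiction.
No assignment satisfies every clause.

No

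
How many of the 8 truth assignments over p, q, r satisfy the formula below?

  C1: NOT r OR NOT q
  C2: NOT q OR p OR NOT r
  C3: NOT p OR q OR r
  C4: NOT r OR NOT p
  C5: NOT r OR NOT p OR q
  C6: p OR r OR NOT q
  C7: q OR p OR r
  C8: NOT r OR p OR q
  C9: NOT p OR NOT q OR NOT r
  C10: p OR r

1

There are 2^3 = 8 truth assignments over (p, q, r).
Check each against the 10 clauses (columns in the order p, q, r):
  F F F  ✗ fails (q OR p OR r)
  F F T  ✗ fails (NOT r OR p OR q)
  F T F  ✗ fails (p OR r OR NOT q)
  F T T  ✗ fails (NOT r OR NOT q)
  T F F  ✗ fails (NOT p OR q OR r)
  T F T  ✗ fails (NOT r OR NOT p)
  T T F  ✓ satisfies all
  T T T  ✗ fails (NOT r OR NOT q)
1 of the 8 rows is a model.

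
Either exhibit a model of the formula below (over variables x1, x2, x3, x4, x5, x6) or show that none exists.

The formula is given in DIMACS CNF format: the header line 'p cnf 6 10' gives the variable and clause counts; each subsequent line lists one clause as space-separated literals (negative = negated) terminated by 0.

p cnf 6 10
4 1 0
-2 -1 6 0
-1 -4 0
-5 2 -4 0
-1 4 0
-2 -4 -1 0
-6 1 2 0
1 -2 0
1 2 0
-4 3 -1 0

Branch on x4: set x4 = True.
The clause (¬x1) is unit, so x1 = False.
The clause (¬x2) is unit, so x2 = False.
That conflicts with the unit clause (x2).
Undo x4 and try x4 = False.
The clause (x1) is unit, so x1 = True.
That conflicts with the unit clause (¬x1).
Both values of x4 lead to a conflict.

UNSATISFIABLE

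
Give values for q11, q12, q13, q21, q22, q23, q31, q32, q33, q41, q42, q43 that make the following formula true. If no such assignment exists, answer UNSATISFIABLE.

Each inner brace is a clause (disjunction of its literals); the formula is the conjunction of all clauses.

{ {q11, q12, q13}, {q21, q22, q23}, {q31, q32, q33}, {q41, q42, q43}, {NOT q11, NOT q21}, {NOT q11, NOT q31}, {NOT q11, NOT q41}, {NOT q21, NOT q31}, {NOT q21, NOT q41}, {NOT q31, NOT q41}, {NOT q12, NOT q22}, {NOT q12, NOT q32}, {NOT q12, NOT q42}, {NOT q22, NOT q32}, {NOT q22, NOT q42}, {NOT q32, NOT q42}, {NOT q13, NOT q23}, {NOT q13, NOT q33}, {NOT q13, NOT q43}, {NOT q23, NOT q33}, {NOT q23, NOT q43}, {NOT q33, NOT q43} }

UNSATISFIABLE

Case q11 = false:
Case q12 = true:
From the singleton clause (NOT q22), q22 = false.
From the singleton clause (NOT q32), q32 = false.
From the singleton clause (NOT q42), q42 = false.
Case q21 = true:
From the singleton clause (NOT q31), q31 = false.
From the singleton clause (q33), q33 = true.
From the singleton clause (NOT q41), q41 = false.
From the singleton clause (q43), q43 = true.
Now (NOT q43) is unsatisfied and unit — conflict.
So q21 must be the other value — set q21 = false.
From the singleton clause (q23), q23 = true.
From the singleton clause (NOT q13), q13 = false.
From the singleton clause (NOT q33), q33 = false.
From the singleton clause (q31), q31 = true.
From the singleton clause (NOT q41), q41 = false.
From the singleton clause (q43), q43 = true.
Now (NOT q43) is unsatisfied and unit — conflict.
Both values of q21 lead to a conflict.
So q12 must be the other value — set q12 = false.
From the singleton clause (q13), q13 = true.
From the singleton clause (NOT q23), q23 = false.
From the singleton clause (NOT q33), q33 = false.
From the singleton clause (NOT q43), q43 = false.
Case q21 = true:
From the singleton clause (NOT q31), q31 = false.
From the singleton clause (q32), q32 = true.
From the singleton clause (NOT q41), q41 = false.
From the singleton clause (q42), q42 = true.
Now (NOT q42) is unsatisfied and unit — conflict.
So q21 must be the other value — set q21 = false.
From the singleton clause (q22), q22 = true.
From the singleton clause (NOT q32), q32 = false.
From the singleton clause (q31), q31 = true.
From the singleton clause (NOT q41), q41 = false.
From the singleton clause (q42), q42 = true.
Now (NOT q42) is unsatisfied and unit — conflict.
Both values of q21 lead to a conflict.
Both values of q12 lead to a conflict.
So q11 must be the other value — set q11 = true.
From the singleton clause (NOT q21), q21 = false.
From the singleton clause (NOT q31), q31 = false.
From the singleton clause (NOT q41), q41 = false.
Case q22 = true:
From the singleton clause (NOT q12), q12 = false.
From the singleton clause (NOT q32), q32 = false.
From the singleton clause (q33), q33 = true.
From the singleton clause (NOT q42), q42 = false.
From the singleton clause (q43), q43 = true.
Now (NOT q43) is unsatisfied and unit — conflict.
So q22 must be the other value — set q22 = false.
From the singleton clause (q23), q23 = true.
From the singleton clause (NOT q13), q13 = false.
From the singleton clause (NOT q33), q33 = false.
From the singleton clause (q32), q32 = true.
From the singleton clause (NOT q12), q12 = false.
From the singleton clause (NOT q42), q42 = false.
From the singleton clause (q43), q43 = true.
Now (NOT q43) is unsatisfied and unit — conflict.
Both values of q22 lead to a conflict.
Both values of q11 lead to a conflict.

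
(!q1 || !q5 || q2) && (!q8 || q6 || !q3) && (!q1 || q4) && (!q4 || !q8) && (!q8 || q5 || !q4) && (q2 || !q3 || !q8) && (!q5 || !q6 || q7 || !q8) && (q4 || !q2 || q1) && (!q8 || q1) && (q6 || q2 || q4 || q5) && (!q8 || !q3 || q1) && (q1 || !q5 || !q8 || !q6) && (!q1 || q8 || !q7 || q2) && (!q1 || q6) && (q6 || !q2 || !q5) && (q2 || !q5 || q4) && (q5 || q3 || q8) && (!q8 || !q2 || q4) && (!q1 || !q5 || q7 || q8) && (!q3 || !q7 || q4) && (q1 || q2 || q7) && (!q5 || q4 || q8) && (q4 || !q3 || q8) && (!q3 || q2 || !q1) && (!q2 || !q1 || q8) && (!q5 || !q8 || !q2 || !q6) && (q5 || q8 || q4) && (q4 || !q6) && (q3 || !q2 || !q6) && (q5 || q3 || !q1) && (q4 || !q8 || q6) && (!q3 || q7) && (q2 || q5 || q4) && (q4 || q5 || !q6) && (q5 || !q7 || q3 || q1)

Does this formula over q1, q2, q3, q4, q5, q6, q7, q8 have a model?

Suppose q1 = false.
The clause (!q8) is unit, so q8 = false.
Suppose q4 = true.
Suppose q5 = false.
The clause (q3) is unit, so q3 = true.
The clause (q7) is unit, so q7 = true.
No clause remains; q2, q6 are free.
A satisfying assignment: q1=false,  q2=false,  q3=true,  q4=true,  q5=false,  q6=true,  q7=true,  q8=false.

Satisfiable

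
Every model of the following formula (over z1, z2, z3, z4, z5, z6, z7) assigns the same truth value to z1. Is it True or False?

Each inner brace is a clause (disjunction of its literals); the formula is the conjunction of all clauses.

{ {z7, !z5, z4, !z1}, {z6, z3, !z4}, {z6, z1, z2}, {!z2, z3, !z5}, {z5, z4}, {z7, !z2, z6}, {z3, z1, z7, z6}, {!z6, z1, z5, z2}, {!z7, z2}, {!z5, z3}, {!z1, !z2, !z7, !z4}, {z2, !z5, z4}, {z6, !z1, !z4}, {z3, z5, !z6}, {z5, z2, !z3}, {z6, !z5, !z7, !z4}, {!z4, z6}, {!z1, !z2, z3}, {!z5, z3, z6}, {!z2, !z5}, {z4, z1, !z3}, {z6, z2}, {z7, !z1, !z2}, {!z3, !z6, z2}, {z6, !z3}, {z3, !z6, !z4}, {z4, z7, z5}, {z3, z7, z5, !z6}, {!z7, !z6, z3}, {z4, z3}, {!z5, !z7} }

False

Suppose z1 = true.
Suppose z5 = true.
(z3) alone gives z3 = true.
(!z2) alone gives z2 = false.
(!z7) alone gives z7 = false.
(z4) alone gives z4 = true.
(z6) alone gives z6 = true.
But (!z6) is also a unit clause — contradiction.
Undo z5 and try z5 = false.
(z4) alone gives z4 = true.
(z6) alone gives z6 = true.
(z3) alone gives z3 = true.
(z2) alone gives z2 = true.
(!z7) alone gives z7 = false.
But (z7) is also a unit clause — contradiction.
Neither z5 = true nor z5 = false works.
So every satisfying assignment has z1 = False.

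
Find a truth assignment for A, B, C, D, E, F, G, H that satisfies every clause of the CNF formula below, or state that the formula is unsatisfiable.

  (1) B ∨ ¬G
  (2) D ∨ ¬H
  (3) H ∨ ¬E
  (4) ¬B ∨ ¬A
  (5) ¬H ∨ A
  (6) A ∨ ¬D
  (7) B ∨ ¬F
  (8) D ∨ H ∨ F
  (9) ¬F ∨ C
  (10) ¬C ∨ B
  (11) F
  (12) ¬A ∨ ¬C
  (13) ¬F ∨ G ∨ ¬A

From the singleton clause (F), F = True.
From the singleton clause (B), B = True.
From the singleton clause (¬A), A = False.
From the singleton clause (¬H), H = False.
From the singleton clause (¬E), E = False.
From the singleton clause (¬D), D = False.
From the singleton clause (C), C = True.
All clauses hold; G can take either value.

A: False, B: True, C: True, D: False, E: False, F: True, G: False, H: False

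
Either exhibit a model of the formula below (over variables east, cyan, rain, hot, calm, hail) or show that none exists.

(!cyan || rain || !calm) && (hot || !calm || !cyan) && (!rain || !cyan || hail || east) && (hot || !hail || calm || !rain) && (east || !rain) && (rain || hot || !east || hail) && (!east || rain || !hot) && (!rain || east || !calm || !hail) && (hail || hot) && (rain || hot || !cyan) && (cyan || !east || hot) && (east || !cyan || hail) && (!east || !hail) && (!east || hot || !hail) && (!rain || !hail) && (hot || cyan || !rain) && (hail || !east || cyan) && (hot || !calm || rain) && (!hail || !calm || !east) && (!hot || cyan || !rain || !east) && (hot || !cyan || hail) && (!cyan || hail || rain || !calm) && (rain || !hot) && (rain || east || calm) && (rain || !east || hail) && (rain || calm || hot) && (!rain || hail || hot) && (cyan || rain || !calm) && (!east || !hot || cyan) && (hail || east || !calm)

east=true, cyan=true, rain=true, hot=true, calm=true, hail=false

Case east = true:
Unit clause (!hail) forces hail = false.
Unit clause (hot) forces hot = true.
Unit clause (rain) forces rain = true.
Unit clause (cyan) forces cyan = true.
Every clause is now satisfied; calm is unconstrained.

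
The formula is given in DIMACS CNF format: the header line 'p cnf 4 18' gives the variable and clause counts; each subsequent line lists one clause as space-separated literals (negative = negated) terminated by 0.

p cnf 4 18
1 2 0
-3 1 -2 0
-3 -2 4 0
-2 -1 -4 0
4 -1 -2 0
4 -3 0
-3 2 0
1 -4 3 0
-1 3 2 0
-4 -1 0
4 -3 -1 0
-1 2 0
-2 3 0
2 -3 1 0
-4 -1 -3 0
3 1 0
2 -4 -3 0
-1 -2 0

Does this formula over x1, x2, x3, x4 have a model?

Suppose x1 = True.
From the singleton clause (¬x4), x4 = False.
From the singleton clause (¬x2), x2 = False.
That conflicts with the unit clause (x2).
That branch fails; take x1 = False instead.
From the singleton clause (x2), x2 = True.
From the singleton clause (¬x3), x3 = False.
That conflicts with the unit clause (x3).
Either choice for x1 ends in contradiction.
No assignment satisfies every clause.

No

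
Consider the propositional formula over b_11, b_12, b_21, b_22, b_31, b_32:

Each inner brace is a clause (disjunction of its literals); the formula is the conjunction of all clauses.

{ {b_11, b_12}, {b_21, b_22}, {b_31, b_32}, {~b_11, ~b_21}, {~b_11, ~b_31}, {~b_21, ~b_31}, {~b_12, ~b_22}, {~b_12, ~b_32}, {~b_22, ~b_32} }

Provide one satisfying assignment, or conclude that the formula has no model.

Branch on b_11: set b_11 = 1.
The clause (~b_21) is unit, so b_21 = 0.
The clause (b_22) is unit, so b_22 = 1.
The clause (~b_31) is unit, so b_31 = 0.
The clause (b_32) is unit, so b_32 = 1.
Now (~b_32) is unsatisfied and unit — conflict.
Undo b_11 and try b_11 = 0.
The clause (b_12) is unit, so b_12 = 1.
The clause (~b_22) is unit, so b_22 = 0.
The clause (b_21) is unit, so b_21 = 1.
The clause (~b_31) is unit, so b_31 = 0.
The clause (b_32) is unit, so b_32 = 1.
Now (~b_32) is unsatisfied and unit — conflict.
Both values of b_11 lead to a conflict.

UNSATISFIABLE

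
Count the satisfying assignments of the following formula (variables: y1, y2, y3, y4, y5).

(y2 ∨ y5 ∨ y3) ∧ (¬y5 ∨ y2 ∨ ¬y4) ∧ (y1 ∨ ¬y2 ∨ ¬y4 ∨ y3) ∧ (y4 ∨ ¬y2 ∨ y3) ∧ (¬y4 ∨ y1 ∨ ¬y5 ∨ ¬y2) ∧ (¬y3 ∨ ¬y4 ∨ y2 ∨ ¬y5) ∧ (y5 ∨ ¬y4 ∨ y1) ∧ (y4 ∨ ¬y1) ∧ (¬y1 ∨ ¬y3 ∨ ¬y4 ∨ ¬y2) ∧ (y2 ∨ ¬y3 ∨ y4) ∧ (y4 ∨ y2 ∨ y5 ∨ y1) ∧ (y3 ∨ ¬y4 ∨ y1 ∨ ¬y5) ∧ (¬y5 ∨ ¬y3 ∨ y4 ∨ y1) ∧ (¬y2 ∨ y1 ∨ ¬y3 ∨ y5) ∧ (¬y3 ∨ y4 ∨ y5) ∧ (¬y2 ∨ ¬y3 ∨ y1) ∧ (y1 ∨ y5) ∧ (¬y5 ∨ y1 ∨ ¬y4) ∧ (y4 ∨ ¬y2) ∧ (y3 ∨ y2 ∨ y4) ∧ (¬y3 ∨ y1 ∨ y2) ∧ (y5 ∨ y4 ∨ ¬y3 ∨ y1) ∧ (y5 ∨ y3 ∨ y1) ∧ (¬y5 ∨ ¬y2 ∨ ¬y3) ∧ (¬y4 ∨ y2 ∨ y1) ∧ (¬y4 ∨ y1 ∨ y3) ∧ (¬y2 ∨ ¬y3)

3

There are 2^5 = 32 truth assignments over (y1, y2, y3, y4, y5).
Split on y4. With y4 = True, the clauses containing y4 are satisfied and ¬y4 drops from the rest; 3 of the 2^4 = 16 assignments to the other variables satisfy what remains.
With y4 = False, by the same count on the reduced clause set, 0 assignments work.
Total: 3 + 0 = 3.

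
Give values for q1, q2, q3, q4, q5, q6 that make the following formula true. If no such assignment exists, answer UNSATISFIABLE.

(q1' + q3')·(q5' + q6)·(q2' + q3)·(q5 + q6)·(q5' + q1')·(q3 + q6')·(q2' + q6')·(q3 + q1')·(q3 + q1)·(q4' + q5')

q1 ↦ 0,  q2 ↦ 0,  q3 ↦ 1,  q4 ↦ 1,  q5 ↦ 0,  q6 ↦ 1

Branch on q1: set q1 = 0.
From the singleton clause (q3), q3 = 1.
Branch on q5: set q5 = 0.
From the singleton clause (q6), q6 = 1.
From the singleton clause (q2'), q2 = 0.
All clauses hold; q4 can take either value.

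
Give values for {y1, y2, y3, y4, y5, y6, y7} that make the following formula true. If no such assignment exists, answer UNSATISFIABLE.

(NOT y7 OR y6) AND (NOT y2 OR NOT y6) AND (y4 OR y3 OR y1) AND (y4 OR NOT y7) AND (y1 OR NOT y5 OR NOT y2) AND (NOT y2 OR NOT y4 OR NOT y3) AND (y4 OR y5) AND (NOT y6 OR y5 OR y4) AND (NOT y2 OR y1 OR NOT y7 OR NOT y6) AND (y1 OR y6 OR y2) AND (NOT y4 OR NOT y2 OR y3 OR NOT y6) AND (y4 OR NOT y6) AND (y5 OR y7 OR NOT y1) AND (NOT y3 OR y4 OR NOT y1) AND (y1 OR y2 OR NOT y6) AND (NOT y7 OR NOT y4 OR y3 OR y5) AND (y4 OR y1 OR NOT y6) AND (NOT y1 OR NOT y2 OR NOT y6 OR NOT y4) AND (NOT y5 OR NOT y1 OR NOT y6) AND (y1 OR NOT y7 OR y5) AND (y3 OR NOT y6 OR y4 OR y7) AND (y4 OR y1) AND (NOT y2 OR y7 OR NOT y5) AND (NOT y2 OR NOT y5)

y1 ↦ false,  y2 ↦ true,  y3 ↦ false,  y4 ↦ true,  y5 ↦ false,  y6 ↦ false,  y7 ↦ false

Suppose y7 = false.
Suppose y2 = true.
From the singleton clause (NOT y6), y6 = false.
From the singleton clause (NOT y5), y5 = false.
From the singleton clause (y4), y4 = true.
From the singleton clause (NOT y3), y3 = false.
From the singleton clause (NOT y1), y1 = false.
All clauses are satisfied.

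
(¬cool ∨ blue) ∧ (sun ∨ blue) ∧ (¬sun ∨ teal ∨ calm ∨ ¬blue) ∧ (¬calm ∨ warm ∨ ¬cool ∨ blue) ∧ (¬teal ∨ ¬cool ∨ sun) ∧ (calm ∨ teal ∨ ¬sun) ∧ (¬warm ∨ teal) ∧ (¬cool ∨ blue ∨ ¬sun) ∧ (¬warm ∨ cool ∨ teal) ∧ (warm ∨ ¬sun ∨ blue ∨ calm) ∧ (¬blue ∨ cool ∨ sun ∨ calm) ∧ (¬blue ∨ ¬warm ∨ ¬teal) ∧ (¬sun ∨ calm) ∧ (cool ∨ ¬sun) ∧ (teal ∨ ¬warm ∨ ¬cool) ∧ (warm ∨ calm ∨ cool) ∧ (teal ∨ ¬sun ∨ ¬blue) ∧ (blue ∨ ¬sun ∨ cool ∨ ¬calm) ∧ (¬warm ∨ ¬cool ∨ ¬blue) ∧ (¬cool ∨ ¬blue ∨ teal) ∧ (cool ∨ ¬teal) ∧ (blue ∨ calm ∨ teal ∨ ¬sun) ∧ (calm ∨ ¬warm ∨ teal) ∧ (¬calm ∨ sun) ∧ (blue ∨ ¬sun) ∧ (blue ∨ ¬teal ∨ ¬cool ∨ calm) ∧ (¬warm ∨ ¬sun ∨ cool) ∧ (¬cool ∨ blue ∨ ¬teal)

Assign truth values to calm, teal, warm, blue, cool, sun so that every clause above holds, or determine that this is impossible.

Try cool = True.
(blue) alone gives blue = True.
(¬warm) alone gives warm = False.
(teal) alone gives teal = True.
(sun) alone gives sun = True.
(calm) alone gives calm = True.
This assignment satisfies each clause.

calm: True,  teal: True,  warm: False,  blue: True,  cool: True,  sun: True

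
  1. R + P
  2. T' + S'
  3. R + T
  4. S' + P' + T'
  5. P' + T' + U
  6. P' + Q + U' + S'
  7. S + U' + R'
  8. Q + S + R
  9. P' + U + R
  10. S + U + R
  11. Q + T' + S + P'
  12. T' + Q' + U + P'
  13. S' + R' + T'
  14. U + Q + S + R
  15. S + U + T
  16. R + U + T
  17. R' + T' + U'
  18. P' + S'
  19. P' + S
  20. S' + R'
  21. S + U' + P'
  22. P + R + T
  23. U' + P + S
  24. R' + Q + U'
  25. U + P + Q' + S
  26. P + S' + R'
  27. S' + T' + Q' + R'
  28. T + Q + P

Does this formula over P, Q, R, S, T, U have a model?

Satisfiable

Try R = 1.
(S') alone gives S = 0.
(U') alone gives U = 0.
(T) alone gives T = 1.
(P') alone gives P = 0.
(Q') alone gives Q = 0.
This assignment satisfies each clause.
A satisfying assignment: P: 0,  Q: 0,  R: 1,  S: 0,  T: 1,  U: 0.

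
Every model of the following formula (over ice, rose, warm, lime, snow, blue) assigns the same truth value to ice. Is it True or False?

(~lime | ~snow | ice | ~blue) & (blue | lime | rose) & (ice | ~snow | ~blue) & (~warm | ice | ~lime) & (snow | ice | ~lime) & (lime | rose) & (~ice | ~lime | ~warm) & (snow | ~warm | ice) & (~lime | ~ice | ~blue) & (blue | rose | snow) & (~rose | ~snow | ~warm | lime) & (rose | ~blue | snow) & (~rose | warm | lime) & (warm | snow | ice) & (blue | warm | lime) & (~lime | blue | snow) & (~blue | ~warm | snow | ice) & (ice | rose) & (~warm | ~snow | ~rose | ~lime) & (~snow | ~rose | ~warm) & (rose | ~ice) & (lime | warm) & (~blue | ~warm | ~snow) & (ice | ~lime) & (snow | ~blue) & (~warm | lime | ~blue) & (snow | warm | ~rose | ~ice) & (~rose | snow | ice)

True

Suppose ice = 0.
The clause (rose) is unit, so rose = 1.
The clause (~lime) is unit, so lime = 0.
The clause (warm) is unit, so warm = 1.
The clause (snow) is unit, so snow = 1.
That conflicts with the unit clause (~snow).
So every satisfying assignment has ice = True.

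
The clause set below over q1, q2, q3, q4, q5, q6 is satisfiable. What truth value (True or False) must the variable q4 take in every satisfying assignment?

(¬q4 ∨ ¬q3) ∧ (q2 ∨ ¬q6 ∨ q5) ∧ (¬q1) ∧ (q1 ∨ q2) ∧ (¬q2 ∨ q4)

True

Suppose q4 = False.
Unit clause (¬q1) forces q1 = False.
Unit clause (q2) forces q2 = True.
But (¬q2) is also a unit clause — contradiction.
So every satisfying assignment has q4 = True.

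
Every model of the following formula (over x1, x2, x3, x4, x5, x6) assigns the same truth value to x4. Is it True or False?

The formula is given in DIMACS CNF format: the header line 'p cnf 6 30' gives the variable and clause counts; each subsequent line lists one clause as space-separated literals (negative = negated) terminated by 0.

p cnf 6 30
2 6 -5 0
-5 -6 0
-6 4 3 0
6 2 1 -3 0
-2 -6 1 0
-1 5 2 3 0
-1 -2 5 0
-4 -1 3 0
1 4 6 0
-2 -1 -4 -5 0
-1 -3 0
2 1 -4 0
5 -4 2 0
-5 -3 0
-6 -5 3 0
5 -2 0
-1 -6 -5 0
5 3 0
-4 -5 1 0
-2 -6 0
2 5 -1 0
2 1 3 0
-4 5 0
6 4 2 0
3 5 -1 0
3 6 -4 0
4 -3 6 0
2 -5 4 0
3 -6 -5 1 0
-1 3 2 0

Suppose x4 = True.
From the singleton clause (x5), x5 = True.
From the singleton clause (¬x6), x6 = False.
From the singleton clause (x2), x2 = True.
From the singleton clause (¬x1), x1 = False.
Now (x1) is unsatisfied and unit — conflict.
So every satisfying assignment has x4 = False.

False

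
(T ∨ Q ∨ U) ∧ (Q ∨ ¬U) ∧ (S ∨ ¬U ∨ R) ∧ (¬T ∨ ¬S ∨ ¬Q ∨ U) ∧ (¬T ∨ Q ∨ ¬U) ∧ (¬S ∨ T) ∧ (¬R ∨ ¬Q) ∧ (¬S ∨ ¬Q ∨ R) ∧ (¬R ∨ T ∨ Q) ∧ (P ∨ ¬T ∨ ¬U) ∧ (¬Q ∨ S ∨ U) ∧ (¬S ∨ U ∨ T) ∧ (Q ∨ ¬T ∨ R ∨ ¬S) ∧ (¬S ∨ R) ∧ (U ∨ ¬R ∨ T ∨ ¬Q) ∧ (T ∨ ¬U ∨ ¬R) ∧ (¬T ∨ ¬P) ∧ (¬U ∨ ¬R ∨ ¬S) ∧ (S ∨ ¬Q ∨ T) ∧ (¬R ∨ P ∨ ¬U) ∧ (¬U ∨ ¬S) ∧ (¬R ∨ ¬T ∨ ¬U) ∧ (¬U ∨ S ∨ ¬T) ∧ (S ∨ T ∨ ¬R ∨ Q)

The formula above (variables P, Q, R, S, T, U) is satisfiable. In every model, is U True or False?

False

Suppose U = True.
Unit clause (Q) forces Q = True.
Unit clause (¬R) forces R = False.
Unit clause (S) forces S = True.
Now (¬S) is unsatisfied and unit — conflict.
So every satisfying assignment has U = False.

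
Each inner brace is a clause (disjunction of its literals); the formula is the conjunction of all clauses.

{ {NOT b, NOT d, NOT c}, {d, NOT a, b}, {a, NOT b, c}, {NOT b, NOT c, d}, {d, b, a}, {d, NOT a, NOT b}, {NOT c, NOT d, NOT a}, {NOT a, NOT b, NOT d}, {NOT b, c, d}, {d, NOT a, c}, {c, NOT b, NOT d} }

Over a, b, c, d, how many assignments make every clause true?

3

There are 2^4 = 16 truth assignments over (a, b, c, d).
Split on b. With b = true, the clauses containing b are satisfied and NOT b drops from the rest; 0 of the 2^3 = 8 assignments to the other variables satisfy what remains.
With b = false, by the same count on the reduced clause set, 3 assignments work.
(One model: a=F, b=F, c=F, d=T.)
Total: 0 + 3 = 3.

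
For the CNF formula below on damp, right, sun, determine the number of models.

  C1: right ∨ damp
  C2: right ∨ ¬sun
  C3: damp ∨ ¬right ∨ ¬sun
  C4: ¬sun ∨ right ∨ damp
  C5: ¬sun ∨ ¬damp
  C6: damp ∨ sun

There are 2^3 = 8 truth assignments over (damp, right, sun).
Check each against the 6 clauses (columns in the order damp, right, sun):
  F F F  ✗ fails (right ∨ damp)
  F F T  ✗ fails (right ∨ damp)
  F T F  ✗ fails (damp ∨ sun)
  F T T  ✗ fails (damp ∨ ¬right ∨ ¬sun)
  T F F  ✓ satisfies all
  T F T  ✗ fails (right ∨ ¬sun)
  T T F  ✓ satisfies all
  T T T  ✗ fails (¬sun ∨ ¬damp)
2 of the 8 rows are models.

2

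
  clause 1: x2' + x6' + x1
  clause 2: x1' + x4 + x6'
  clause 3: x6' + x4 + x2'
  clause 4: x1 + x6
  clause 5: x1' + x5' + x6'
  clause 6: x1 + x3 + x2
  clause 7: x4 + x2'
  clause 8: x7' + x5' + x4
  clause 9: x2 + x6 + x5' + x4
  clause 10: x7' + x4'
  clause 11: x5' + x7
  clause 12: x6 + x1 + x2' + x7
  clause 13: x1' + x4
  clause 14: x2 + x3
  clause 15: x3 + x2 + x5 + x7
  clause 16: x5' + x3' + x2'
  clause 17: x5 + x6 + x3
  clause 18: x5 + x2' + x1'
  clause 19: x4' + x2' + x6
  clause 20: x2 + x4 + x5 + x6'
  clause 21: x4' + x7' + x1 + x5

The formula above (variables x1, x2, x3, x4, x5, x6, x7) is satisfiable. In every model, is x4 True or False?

True

Suppose x4 = 0.
Unit clause (x2') forces x2 = 0.
Unit clause (x1') forces x1 = 0.
Unit clause (x6) forces x6 = 1.
Unit clause (x3) forces x3 = 1.
Unit clause (x5) forces x5 = 1.
Unit clause (x7') forces x7 = 0.
But (x7) is also a unit clause — contradiction.
So every satisfying assignment has x4 = True.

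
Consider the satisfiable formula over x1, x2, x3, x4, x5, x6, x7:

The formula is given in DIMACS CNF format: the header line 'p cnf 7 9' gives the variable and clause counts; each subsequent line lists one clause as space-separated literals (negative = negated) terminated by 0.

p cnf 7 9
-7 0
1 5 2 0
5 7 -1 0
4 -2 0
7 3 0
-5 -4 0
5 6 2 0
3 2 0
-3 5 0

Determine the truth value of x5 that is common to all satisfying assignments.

True

Suppose x5 = False.
Unit clause (¬x7) forces x7 = False.
Unit clause (¬x1) forces x1 = False.
Unit clause (x2) forces x2 = True.
Unit clause (x4) forces x4 = True.
Unit clause (x3) forces x3 = True.
But (¬x3) is also a unit clause — contradiction.
So every satisfying assignment has x5 = True.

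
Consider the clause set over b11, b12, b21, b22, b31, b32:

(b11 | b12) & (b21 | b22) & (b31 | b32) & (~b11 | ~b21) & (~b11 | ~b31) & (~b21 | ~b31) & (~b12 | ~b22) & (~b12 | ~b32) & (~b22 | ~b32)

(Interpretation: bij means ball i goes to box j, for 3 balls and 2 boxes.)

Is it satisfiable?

No

Try b11 = 1.
The clause (~b21) is unit, so b21 = 0.
The clause (b22) is unit, so b22 = 1.
The clause (~b31) is unit, so b31 = 0.
The clause (b32) is unit, so b32 = 1.
Now (~b32) is unsatisfied and unit — conflict.
So b11 must be the other value — set b11 = 0.
The clause (b12) is unit, so b12 = 1.
The clause (~b22) is unit, so b22 = 0.
The clause (b21) is unit, so b21 = 1.
The clause (~b31) is unit, so b31 = 0.
The clause (b32) is unit, so b32 = 1.
Now (~b32) is unsatisfied and unit — conflict.
Both values of b11 lead to a conflict.
No assignment satisfies every clause.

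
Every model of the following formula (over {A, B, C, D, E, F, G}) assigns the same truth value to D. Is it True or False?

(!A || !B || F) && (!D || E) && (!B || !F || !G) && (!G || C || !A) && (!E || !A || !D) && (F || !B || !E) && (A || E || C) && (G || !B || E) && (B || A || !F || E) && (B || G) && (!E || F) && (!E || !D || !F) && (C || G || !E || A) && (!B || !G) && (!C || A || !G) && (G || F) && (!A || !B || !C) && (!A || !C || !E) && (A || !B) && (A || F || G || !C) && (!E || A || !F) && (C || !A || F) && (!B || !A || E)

False

Suppose D = true.
(E) alone gives E = true.
(!A) alone gives A = false.
(F) alone gives F = true.
But (!F) is also a unit clause — contradiction.
So every satisfying assignment has D = False.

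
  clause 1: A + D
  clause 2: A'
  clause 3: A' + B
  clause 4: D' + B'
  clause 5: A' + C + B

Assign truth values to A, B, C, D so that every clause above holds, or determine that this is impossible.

Unit clause (A') forces A = 0.
Unit clause (D) forces D = 1.
Unit clause (B') forces B = 0.
All clauses hold; C can take either value.

A ↦ 0,  B ↦ 0,  C ↦ 0,  D ↦ 1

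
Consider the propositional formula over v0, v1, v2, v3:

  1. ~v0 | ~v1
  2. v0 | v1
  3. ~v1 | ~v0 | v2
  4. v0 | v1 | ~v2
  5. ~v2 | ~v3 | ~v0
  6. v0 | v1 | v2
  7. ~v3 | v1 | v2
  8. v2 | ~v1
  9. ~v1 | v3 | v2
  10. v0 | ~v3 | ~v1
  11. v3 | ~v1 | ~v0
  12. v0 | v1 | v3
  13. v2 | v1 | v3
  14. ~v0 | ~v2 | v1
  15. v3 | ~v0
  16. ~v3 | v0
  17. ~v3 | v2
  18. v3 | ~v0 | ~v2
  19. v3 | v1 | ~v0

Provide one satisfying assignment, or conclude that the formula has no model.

Try v0 = 0.
Unit clause (v1) forces v1 = 1.
Unit clause (v2) forces v2 = 1.
Unit clause (~v3) forces v3 = 0.
All clauses are satisfied.

v0 ↦ 0,  v1 ↦ 1,  v2 ↦ 1,  v3 ↦ 0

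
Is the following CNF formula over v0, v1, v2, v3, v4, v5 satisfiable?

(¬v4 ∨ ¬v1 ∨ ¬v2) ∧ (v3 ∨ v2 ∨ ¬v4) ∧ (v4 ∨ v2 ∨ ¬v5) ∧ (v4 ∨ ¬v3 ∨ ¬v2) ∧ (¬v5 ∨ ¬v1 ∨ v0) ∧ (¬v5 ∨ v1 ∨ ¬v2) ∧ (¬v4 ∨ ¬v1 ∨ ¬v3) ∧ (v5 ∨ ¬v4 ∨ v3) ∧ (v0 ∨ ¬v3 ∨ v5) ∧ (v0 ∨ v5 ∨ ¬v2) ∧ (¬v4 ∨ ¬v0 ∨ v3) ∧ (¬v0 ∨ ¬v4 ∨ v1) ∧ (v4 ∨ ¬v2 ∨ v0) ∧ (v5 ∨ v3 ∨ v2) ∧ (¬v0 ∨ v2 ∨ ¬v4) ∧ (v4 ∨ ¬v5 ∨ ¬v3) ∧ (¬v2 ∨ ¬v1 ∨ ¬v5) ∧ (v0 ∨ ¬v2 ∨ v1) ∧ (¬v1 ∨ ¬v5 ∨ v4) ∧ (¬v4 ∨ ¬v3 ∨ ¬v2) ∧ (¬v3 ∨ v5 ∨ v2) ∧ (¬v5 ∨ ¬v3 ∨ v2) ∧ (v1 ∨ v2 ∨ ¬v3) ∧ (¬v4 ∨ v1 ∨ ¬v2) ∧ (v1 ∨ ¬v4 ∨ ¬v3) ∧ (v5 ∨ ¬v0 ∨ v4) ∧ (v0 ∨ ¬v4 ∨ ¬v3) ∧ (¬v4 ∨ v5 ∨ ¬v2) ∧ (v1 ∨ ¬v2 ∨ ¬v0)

Case v4 = False:
Case v2 = True:
From the singleton clause (¬v3), v3 = False.
From the singleton clause (v0), v0 = True.
From the singleton clause (v5), v5 = True.
From the singleton clause (v1), v1 = True.
That conflicts with the unit clause (¬v1).
So v2 must be the other value — set v2 = False.
From the singleton clause (¬v5), v5 = False.
From the singleton clause (v3), v3 = True.
That conflicts with the unit clause (¬v3).
Both values of v2 lead to a conflict.
So v4 must be the other value — set v4 = True.
Case v1 = False:
From the singleton clause (¬v0), v0 = False.
From the singleton clause (¬v2), v2 = False.
From the singleton clause (v3), v3 = True.
That conflicts with the unit clause (¬v3).
So v1 must be the other value — set v1 = True.
From the singleton clause (¬v2), v2 = False.
From the singleton clause (v3), v3 = True.
That conflicts with the unit clause (¬v3).
Both values of v1 lead to a conflict.
Both values of v4 lead to a conflict.
No assignment satisfies every clause.

No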